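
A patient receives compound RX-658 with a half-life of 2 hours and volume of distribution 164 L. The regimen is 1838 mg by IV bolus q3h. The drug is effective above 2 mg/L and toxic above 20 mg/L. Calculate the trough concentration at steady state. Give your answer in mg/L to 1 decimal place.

6.1 mg/L

τ/t½ = 3/2 ≈ 1.5, so fraction remaining f = (1/2)^(3/2) ≈ 0.3536.
Each bolus raises the concentration by D/Vd = 1838/164 ≈ 11.207 mg/L.
Steady-state trough Cmin,ss = C₀·f/(1−f) ≈ 11.207 × 0.3536/0.6464 ≈ 6.131 mg/L.
Trough 6.1 mg/L vs MEC 2 mg/L: adequate.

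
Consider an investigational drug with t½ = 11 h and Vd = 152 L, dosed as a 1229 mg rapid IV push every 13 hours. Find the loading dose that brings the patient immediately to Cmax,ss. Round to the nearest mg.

2198 mg

f = (1/2)^(13/11) ≈ 0.440796; accumulation ratio R = 1/(1−f) ≈ 1.78826.
Loading dose to hit Cmax,ss on first dose: D_load = D_maint·R ≈ 1229 × 1.78826 ≈ 2197.77 mg.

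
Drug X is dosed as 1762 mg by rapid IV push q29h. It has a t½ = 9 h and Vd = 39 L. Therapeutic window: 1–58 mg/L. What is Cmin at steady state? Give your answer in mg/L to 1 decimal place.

k = ln2/t½ = ln2/9 ≈ 0.077016 h⁻¹; fraction remaining f = e^(−kτ) = e^(−0.077016×29) ≈ 0.1072.
At steady state, accumulation factor R = 1/(1 − e^(−kτ)) ≈ 1.1201.
Each bolus raises the concentration by D/Vd = 1762/39 ≈ 45.179 mg/L.
Cmax,ss = C₀/(1 − f) ≈ 45.179/0.8928 ≈ 50.604 mg/L.
Steady-state trough Cmin,ss = Cmax,ss·f ≈ 50.604 × 0.1072 ≈ 5.425 mg/L.
Trough 5.4 mg/L vs MEC 1 mg/L: adequate.

5.4 mg/L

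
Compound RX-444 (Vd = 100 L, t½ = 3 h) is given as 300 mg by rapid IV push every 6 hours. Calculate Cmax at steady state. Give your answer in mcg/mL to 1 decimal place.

4.0 mcg/mL

τ = 6 h = 2 half-lives, so f = (1/2)^2 = 0.25.
Accumulation ratio R = 1/(1 − f) = 1/0.75 = 4/3.
Single-dose peak C₀ = D/Vd = 300/100 = 3 mcg/mL.
Steady-state peak Cmax,ss = C₀·R = 3 × 4/3 ≈ 4.000 mcg/mL.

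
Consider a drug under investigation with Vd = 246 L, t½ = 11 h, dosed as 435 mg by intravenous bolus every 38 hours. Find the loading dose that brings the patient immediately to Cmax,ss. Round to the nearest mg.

f = (1/2)^(38/11) ≈ 0.091218; accumulation ratio R = 1/(1−f) ≈ 1.10037.
Loading dose to hit Cmax,ss on first dose: D_load = D_maint·R ≈ 435 × 1.10037 ≈ 478.66 mg.

479 mg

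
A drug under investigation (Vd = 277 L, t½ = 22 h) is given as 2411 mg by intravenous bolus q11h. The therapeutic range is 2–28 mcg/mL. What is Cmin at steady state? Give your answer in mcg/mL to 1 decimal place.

Over one 11-h interval, 11/22 ≈ 0.5 half-lives elapse, leaving f ≈ 0.7071 of each dose.
Each bolus raises the concentration by D/Vd = 2411/277 ≈ 8.704 mcg/mL.
Steady-state trough Cmin,ss = C₀·f/(1−f) ≈ 8.704 × 0.7071/0.2929 ≈ 21.013 mcg/mL.
Trough 21.0 mcg/mL vs MEC 2 mcg/mL: adequate.

21.0 mcg/mL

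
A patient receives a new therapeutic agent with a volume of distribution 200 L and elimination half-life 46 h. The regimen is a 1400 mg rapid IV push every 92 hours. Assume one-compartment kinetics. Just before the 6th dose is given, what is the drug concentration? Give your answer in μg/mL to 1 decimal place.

f = (1/2)^(τ/t½) = (1/2)^(92/46) ≈ 0.2500.
C₀ = D/Vd = 1400/200 ≈ 7.000 μg/mL.
Before the 6th dose, 5 doses have been given. Superposition: Cmin = C₀·(f + f² + … + f^5).
≈ 7.000 × (0.2500 + 0.0625 + 0.0156 + 0.0039 + 0.0010) ≈ 7.000 × 0.3330 ≈ 2.331 μg/mL.

2.3 μg/mL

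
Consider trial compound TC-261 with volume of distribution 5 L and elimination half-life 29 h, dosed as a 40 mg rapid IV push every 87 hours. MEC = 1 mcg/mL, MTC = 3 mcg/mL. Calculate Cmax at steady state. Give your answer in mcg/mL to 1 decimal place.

τ = 87 h = 3 half-lives, so f = (1/2)^3 = 0.125.
At steady state, R = 1/(1 − 0.125) = 8/7.
Single-dose peak C₀ = D/Vd = 40/5 = 8 mcg/mL.
Steady-state peak Cmax,ss = C₀·R = 8 × 8/7 ≈ 9.143 mcg/mL.
Peak 9.1 mcg/mL vs MTC 3 mcg/mL: exceeds toxic threshold.

9.1 mcg/mL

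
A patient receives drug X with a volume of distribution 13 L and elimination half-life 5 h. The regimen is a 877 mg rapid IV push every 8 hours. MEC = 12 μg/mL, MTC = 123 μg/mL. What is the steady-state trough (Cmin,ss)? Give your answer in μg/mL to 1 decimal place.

33.2 μg/mL

Over one 8-h interval, 8/5 ≈ 1.6 half-lives elapse, leaving f ≈ 0.3299 of each dose.
Accumulation ratio R = 1/(1 − f) ≈ 1/0.6701 ≈ 1.4923.
Each bolus raises the concentration by D/Vd = 877/13 ≈ 67.462 μg/mL.
Cmax,ss = C₀/(1 − f) ≈ 67.462/0.6701 ≈ 100.675 μg/mL.
One interval later, Cmin,ss = Cmax,ss·e^(−kτ) ≈ 100.675 × 0.3299 ≈ 33.213 μg/mL.
Trough 33.2 μg/mL vs MEC 12 μg/mL: adequate.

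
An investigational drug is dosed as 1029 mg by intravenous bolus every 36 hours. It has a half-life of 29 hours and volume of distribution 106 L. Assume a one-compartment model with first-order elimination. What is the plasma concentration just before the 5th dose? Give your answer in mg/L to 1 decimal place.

f = (1/2)^(τ/t½) = (1/2)^(36/29) ≈ 0.4230.
C₀ = D/Vd = 1029/106 ≈ 9.708 mg/L.
Before the 5th dose, 4 doses have been given. Superposition: Cmin = C₀·(f + f² + … + f^4).
≈ 9.708 × (0.4230 + 0.1789 + 0.0757 + 0.0320) ≈ 9.708 × 0.7096 ≈ 6.889 mg/L.

6.9 mg/L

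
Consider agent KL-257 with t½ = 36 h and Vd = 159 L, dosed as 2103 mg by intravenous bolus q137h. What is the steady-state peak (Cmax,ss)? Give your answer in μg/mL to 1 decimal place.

14.2 μg/mL

τ/t½ = 137/36 ≈ 3.8056, so fraction remaining f = (1/2)^(137/36) ≈ 0.0715.
At steady state, accumulation factor R = 1/(1 − e^(−kτ)) ≈ 1.0770.
Each bolus raises the concentration by D/Vd = 2103/159 ≈ 13.226 μg/mL.
Steady-state peak Cmax,ss = C₀·R ≈ 13.226 × 1.0770 ≈ 14.244 μg/mL.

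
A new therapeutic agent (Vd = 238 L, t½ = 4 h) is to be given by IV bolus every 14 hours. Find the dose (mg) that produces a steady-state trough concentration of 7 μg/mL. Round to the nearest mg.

τ/t½ = 14/4 ≈ 3.5, so f = (1/2)^(14/4) ≈ 0.088388.
Cmin,ss = (D/Vd)·f/(1−f), so D = Cmin,ss·Vd·(1−f)/f.
D = 7 × 238 × (1−f)/f ≈ 7 × 238 × 10.31375 ≈ 17182.71 mg.

17183 mg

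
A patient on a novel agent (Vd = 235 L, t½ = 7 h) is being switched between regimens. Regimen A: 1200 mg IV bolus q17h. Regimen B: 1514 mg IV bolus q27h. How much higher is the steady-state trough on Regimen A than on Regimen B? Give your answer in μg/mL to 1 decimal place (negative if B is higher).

0.7 μg/mL

Regimen A: f = (1/2)^(17/7) ≈ 0.1857; Cmin,ss = (1200/235)·f/(1−f) ≈ 1.165 μg/mL.
Regimen B: f = (1/2)^(27/7) ≈ 0.0690; Cmin,ss = (1514/235)·f/(1−f) ≈ 0.477 μg/mL.
Difference ≈ 1.165 − 0.477 ≈ 0.688 μg/mL.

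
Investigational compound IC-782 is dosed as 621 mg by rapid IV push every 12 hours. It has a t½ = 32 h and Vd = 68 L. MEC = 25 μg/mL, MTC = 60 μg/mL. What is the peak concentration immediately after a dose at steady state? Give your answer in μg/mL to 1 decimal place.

39.9 μg/mL

k = ln2/t½ = ln2/32 ≈ 0.021661 h⁻¹; fraction remaining f = e^(−kτ) = e^(−0.021661×12) ≈ 0.7711.
Accumulation ratio R = 1/(1 − f) ≈ 1/0.2289 ≈ 4.3687.
Single-dose peak C₀ = D/Vd = 621/68 ≈ 9.132 μg/mL.
Steady-state peak Cmax,ss = C₀·R ≈ 9.132 × 4.3687 ≈ 39.895 μg/mL.
Peak 39.9 μg/mL vs MTC 60 μg/mL: below toxic threshold.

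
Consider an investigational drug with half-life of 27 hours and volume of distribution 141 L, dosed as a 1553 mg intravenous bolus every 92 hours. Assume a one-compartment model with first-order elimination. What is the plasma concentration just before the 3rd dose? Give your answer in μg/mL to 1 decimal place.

f = (1/2)^(τ/t½) = (1/2)^(92/27) ≈ 0.0942.
C₀ = D/Vd = 1553/141 ≈ 11.014 μg/mL.
Before the 3rd dose, 2 doses have been given. Superposition: Cmin = C₀·(f + f²).
≈ 11.014 × (0.0942 + 0.0089) ≈ 11.014 × 0.1031 ≈ 1.136 μg/mL.

1.1 μg/mL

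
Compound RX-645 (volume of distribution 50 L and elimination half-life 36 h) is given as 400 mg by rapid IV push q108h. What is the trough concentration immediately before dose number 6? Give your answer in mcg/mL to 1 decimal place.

1.1 mcg/mL

f = (1/2)^(τ/t½) = (1/2)^(108/36) ≈ 0.1250.
C₀ = D/Vd = 400/50 ≈ 8.000 mcg/mL.
Before the 6th dose, 5 doses have been given. Superposition: Cmin = C₀·(f + f² + … + f^5).
≈ 8.000 × (0.1250 + 0.0156 + 0.0020 + 0.0002 + 0.0000) ≈ 8.000 × 0.1428 ≈ 1.142 mcg/mL.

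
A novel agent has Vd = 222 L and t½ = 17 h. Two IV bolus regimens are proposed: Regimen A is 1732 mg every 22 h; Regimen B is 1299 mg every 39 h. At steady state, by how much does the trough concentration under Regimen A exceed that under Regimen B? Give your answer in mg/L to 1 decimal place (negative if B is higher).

Regimen A: f = (1/2)^(22/17) ≈ 0.4078; Cmin,ss = (1732/222)·f/(1−f) ≈ 5.372 mg/L.
Regimen B: f = (1/2)^(39/17) ≈ 0.2039; Cmin,ss = (1299/222)·f/(1−f) ≈ 1.499 mg/L.
Difference ≈ 5.372 − 1.499 ≈ 3.873 mg/L.

3.9 mg/L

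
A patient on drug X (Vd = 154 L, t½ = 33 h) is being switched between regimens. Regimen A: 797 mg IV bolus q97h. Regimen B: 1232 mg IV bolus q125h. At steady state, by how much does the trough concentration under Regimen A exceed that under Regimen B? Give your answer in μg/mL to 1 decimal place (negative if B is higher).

Regimen A: f = (1/2)^(97/33) ≈ 0.1304; Cmin,ss = (797/154)·f/(1−f) ≈ 0.776 μg/mL.
Regimen B: f = (1/2)^(125/33) ≈ 0.0724; Cmin,ss = (1232/154)·f/(1−f) ≈ 0.624 μg/mL.
Difference ≈ 0.776 − 0.624 ≈ 0.152 μg/mL.

0.2 μg/mL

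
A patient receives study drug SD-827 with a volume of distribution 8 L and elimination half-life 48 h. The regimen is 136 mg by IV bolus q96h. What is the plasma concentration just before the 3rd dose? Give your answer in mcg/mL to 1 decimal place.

f = (1/2)^(τ/t½) = (1/2)^(96/48) ≈ 0.2500.
C₀ = D/Vd = 136/8 ≈ 17.000 mcg/mL.
Before the 3rd dose, 2 doses have been given. Superposition: Cmin = C₀·(f + f²).
≈ 17.000 × (0.2500 + 0.0625) ≈ 17.000 × 0.3125 ≈ 5.312 mcg/mL.

5.3 mcg/mL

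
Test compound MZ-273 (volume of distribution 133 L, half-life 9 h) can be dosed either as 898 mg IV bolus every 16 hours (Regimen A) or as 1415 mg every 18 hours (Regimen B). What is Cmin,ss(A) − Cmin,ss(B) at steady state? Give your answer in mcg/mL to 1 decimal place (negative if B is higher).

-0.8 mcg/mL

Regimen A: f = (1/2)^(16/9) ≈ 0.2916; Cmin,ss = (898/133)·f/(1−f) ≈ 2.779 mcg/mL.
Regimen B: f = (1/2)^(18/9) ≈ 0.2500; Cmin,ss = (1415/133)·f/(1−f) ≈ 3.546 mcg/mL.
Difference ≈ 2.779 − 3.546 ≈ -0.767 mcg/mL.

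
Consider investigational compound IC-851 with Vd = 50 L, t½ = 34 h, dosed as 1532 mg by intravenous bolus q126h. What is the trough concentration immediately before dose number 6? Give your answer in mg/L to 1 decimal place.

2.5 mg/L

f = (1/2)^(τ/t½) = (1/2)^(126/34) ≈ 0.0766.
C₀ = D/Vd = 1532/50 ≈ 30.640 mg/L.
Before the 6th dose, 5 doses have been given. Superposition: Cmin = C₀·(f + f² + … + f^5).
≈ 30.640 × (0.0766 + 0.0059 + 0.0004 + 0.0000 + 0.0000) ≈ 30.640 × 0.0829 ≈ 2.540 mg/L.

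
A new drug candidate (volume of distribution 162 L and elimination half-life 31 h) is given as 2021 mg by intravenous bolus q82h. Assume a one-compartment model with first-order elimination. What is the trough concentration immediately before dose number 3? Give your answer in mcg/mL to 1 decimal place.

2.3 mcg/mL

f = (1/2)^(τ/t½) = (1/2)^(82/31) ≈ 0.1599.
C₀ = D/Vd = 2021/162 ≈ 12.475 mcg/mL.
Before the 3rd dose, 2 doses have been given. Superposition: Cmin = C₀·(f + f²).
≈ 12.475 × (0.1599 + 0.0256) ≈ 12.475 × 0.1855 ≈ 2.314 mcg/mL.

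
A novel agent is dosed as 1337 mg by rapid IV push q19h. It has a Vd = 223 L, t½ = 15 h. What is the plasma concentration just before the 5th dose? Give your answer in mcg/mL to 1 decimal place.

4.1 mcg/mL

f = (1/2)^(τ/t½) = (1/2)^(19/15) ≈ 0.4156.
C₀ = D/Vd = 1337/223 ≈ 5.996 mcg/mL.
Before the 5th dose, 4 doses have been given. Superposition: Cmin = C₀·(f + f² + … + f^4).
≈ 5.996 × (0.4156 + 0.1727 + 0.0718 + 0.0298) ≈ 5.996 × 0.6899 ≈ 4.137 mcg/mL.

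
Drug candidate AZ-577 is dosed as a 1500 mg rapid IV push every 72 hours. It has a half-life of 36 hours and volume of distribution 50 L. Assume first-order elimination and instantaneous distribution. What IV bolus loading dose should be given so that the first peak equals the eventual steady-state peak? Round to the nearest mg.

f = (1/2)^(72/36) ≈ 0.250000; accumulation ratio R = 1/(1−f) ≈ 1.33333.
Loading dose to hit Cmax,ss on first dose: D_load = D_maint·R ≈ 1500 × 1.33333 ≈ 1999.99 mg.

2000 mg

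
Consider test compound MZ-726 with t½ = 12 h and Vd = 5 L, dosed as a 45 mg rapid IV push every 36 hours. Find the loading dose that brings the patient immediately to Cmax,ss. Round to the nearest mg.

51 mg

f = (1/2)^(36/12) ≈ 0.125000; accumulation ratio R = 1/(1−f) ≈ 1.14286.
Loading dose to hit Cmax,ss on first dose: D_load = D_maint·R ≈ 45 × 1.14286 ≈ 51.43 mg.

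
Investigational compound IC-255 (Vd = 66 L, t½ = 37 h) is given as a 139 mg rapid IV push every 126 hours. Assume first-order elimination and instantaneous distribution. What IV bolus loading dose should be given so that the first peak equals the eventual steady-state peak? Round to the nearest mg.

153 mg

f = (1/2)^(126/37) ≈ 0.094378; accumulation ratio R = 1/(1−f) ≈ 1.10421.
Loading dose to hit Cmax,ss on first dose: D_load = D_maint·R ≈ 139 × 1.10421 ≈ 153.49 mg.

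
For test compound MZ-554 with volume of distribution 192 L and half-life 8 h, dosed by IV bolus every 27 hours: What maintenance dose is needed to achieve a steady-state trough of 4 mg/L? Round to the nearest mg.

τ/t½ = 27/8 ≈ 3.375, so f = (1/2)^(27/8) ≈ 0.096388.
Cmin,ss = (D/Vd)·f/(1−f), so D = Cmin,ss·Vd·(1−f)/f.
D = 4 × 192 × (1−f)/f ≈ 4 × 192 × 9.37474 ≈ 7199.80 mg.

7200 mg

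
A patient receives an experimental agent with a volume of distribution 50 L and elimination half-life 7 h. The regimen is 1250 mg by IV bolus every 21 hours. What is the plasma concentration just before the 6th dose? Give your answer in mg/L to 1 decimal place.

f = (1/2)^(τ/t½) = (1/2)^(21/7) ≈ 0.1250.
C₀ = D/Vd = 1250/50 ≈ 25.000 mg/L.
Before the 6th dose, 5 doses have been given. Superposition: Cmin = C₀·(f + f² + … + f^5).
≈ 25.000 × (0.1250 + 0.0156 + 0.0020 + 0.0002 + 0.0000) ≈ 25.000 × 0.1428 ≈ 3.570 mg/L.

3.6 mg/L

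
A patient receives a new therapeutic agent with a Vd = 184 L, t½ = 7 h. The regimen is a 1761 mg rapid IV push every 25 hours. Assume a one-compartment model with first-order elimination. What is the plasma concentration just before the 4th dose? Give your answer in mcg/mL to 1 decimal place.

f = (1/2)^(τ/t½) = (1/2)^(25/7) ≈ 0.0841.
C₀ = D/Vd = 1761/184 ≈ 9.571 mcg/mL.
Before the 4th dose, 3 doses have been given. Superposition: Cmin = C₀·(f + f² + … + f^3).
≈ 9.571 × (0.0841 + 0.0071 + 0.0006) ≈ 9.571 × 0.0918 ≈ 0.879 mcg/mL.

0.9 mcg/mL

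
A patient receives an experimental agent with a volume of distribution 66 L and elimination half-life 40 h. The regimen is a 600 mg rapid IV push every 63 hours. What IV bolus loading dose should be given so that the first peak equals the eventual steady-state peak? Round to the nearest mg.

903 mg

f = (1/2)^(63/40) ≈ 0.335643; accumulation ratio R = 1/(1−f) ≈ 1.50521.
Loading dose to hit Cmax,ss on first dose: D_load = D_maint·R ≈ 600 × 1.50521 ≈ 903.13 mg.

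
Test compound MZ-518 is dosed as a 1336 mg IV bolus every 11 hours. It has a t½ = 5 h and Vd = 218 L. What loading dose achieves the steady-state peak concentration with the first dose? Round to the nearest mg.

f = (1/2)^(11/5) ≈ 0.217638; accumulation ratio R = 1/(1−f) ≈ 1.27818.
Loading dose to hit Cmax,ss on first dose: D_load = D_maint·R ≈ 1336 × 1.27818 ≈ 1707.65 mg.

1708 mg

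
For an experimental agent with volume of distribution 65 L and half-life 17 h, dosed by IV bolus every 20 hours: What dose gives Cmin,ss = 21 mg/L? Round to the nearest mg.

τ/t½ = 20/17 ≈ 1.1765, so f = (1/2)^(20/17) ≈ 0.442433.
Cmin,ss = (D/Vd)·f/(1−f), so D = Cmin,ss·Vd·(1−f)/f.
D = 21 × 65 × (1−f)/f ≈ 21 × 65 × 1.26023 ≈ 1720.21 mg.

1720 mg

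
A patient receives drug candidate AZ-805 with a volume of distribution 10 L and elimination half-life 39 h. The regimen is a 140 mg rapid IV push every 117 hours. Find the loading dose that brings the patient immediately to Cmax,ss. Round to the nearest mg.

f = (1/2)^(117/39) ≈ 0.125000; accumulation ratio R = 1/(1−f) ≈ 1.14286.
Loading dose to hit Cmax,ss on first dose: D_load = D_maint·R ≈ 140 × 1.14286 ≈ 160.00 mg.

160 mg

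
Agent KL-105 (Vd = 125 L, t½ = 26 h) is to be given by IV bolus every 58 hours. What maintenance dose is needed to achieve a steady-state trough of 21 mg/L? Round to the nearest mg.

τ/t½ = 58/26 ≈ 2.2308, so f = (1/2)^(58/26) ≈ 0.213045.
Cmin,ss = (D/Vd)·f/(1−f), so D = Cmin,ss·Vd·(1−f)/f.
D = 21 × 125 × (1−f)/f ≈ 21 × 125 × 3.69384 ≈ 9696.33 mg.

9696 mg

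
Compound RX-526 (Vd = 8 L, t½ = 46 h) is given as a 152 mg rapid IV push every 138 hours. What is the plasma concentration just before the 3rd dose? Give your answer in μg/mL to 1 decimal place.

f = (1/2)^(τ/t½) = (1/2)^(138/46) ≈ 0.1250.
C₀ = D/Vd = 152/8 ≈ 19.000 μg/mL.
Before the 3rd dose, 2 doses have been given. Superposition: Cmin = C₀·(f + f²).
≈ 19.000 × (0.1250 + 0.0156) ≈ 19.000 × 0.1406 ≈ 2.671 μg/mL.

2.7 μg/mL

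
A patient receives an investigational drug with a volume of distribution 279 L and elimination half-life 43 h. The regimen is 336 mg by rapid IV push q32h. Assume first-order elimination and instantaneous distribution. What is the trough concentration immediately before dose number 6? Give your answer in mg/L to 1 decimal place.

1.6 mg/L

f = (1/2)^(τ/t½) = (1/2)^(32/43) ≈ 0.5970.
C₀ = D/Vd = 336/279 ≈ 1.204 mg/L.
Before the 6th dose, 5 doses have been given. Superposition: Cmin = C₀·(f + f² + … + f^5).
≈ 1.204 × (0.5970 + 0.3564 + 0.2128 + 0.1270 + 0.0758) ≈ 1.204 × 1.3690 ≈ 1.648 mg/L.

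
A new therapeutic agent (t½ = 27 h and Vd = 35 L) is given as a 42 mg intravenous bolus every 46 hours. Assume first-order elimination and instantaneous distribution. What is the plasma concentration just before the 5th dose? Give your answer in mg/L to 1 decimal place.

f = (1/2)^(τ/t½) = (1/2)^(46/27) ≈ 0.3070.
C₀ = D/Vd = 42/35 ≈ 1.200 mg/L.
Before the 5th dose, 4 doses have been given. Superposition: Cmin = C₀·(f + f² + … + f^4).
≈ 1.200 × (0.3070 + 0.0942 + 0.0289 + 0.0089) ≈ 1.200 × 0.4390 ≈ 0.527 mg/L.

0.5 mg/L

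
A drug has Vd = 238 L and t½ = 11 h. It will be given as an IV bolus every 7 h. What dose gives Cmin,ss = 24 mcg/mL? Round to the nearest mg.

3167 mg

τ/t½ = 7/11 ≈ 0.63636, so f = (1/2)^(7/11) ≈ 0.643332.
Cmin,ss = (D/Vd)·f/(1−f), so D = Cmin,ss·Vd·(1−f)/f.
D = 24 × 238 × (1−f)/f ≈ 24 × 238 × 0.55441 ≈ 3166.79 mg.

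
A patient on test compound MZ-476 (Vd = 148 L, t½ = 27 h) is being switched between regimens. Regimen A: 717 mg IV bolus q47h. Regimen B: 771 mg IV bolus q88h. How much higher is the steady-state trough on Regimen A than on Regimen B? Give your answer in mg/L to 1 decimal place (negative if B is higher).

1.5 mg/L

Regimen A: f = (1/2)^(47/27) ≈ 0.2992; Cmin,ss = (717/148)·f/(1−f) ≈ 2.068 mg/L.
Regimen B: f = (1/2)^(88/27) ≈ 0.1044; Cmin,ss = (771/148)·f/(1−f) ≈ 0.607 mg/L.
Difference ≈ 2.068 − 0.607 ≈ 1.461 mg/L.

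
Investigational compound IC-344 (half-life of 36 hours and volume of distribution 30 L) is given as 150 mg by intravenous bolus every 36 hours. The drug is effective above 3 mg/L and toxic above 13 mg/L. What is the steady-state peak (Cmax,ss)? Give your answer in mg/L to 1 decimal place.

10.0 mg/L

The dosing interval is 1 half-life, so f = 2^(−1) = 0.5.
At steady state, R = 1/(1 − 0.5) = 2/1.
Single-dose peak C₀ = D/Vd = 150/30 = 5 mg/L.
Steady-state peak Cmax,ss = C₀·R = 5 × 2/1 ≈ 10.000 mg/L.
Peak 10.0 mg/L vs MTC 13 mg/L: below toxic threshold.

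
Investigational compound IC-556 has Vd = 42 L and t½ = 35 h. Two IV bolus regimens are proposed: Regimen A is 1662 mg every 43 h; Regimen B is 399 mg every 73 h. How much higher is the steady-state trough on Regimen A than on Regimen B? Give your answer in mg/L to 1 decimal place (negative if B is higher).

Regimen A: f = (1/2)^(43/35) ≈ 0.4267; Cmin,ss = (1662/42)·f/(1−f) ≈ 29.453 mg/L.
Regimen B: f = (1/2)^(73/35) ≈ 0.2356; Cmin,ss = (399/42)·f/(1−f) ≈ 2.928 mg/L.
Difference ≈ 29.453 − 2.928 ≈ 26.525 mg/L.

26.5 mg/L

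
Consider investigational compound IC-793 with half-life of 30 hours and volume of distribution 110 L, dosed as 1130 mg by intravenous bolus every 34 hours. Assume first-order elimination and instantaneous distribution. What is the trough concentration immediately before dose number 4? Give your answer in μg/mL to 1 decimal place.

f = (1/2)^(τ/t½) = (1/2)^(34/30) ≈ 0.4559.
C₀ = D/Vd = 1130/110 ≈ 10.273 μg/mL.
Before the 4th dose, 3 doses have been given. Superposition: Cmin = C₀·(f + f² + … + f^3).
≈ 10.273 × (0.4559 + 0.2078 + 0.0948) ≈ 10.273 × 0.7585 ≈ 7.792 μg/mL.

7.8 μg/mL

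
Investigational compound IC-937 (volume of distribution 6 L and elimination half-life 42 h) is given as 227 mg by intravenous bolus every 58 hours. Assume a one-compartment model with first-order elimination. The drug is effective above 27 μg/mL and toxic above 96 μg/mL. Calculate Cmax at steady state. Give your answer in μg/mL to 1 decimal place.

61.4 μg/mL

k = ln2/t½ = ln2/42 ≈ 0.016504 h⁻¹; fraction remaining f = e^(−kτ) = e^(−0.016504×58) ≈ 0.3840.
At steady state, accumulation factor R = 1/(1 − e^(−kτ)) ≈ 1.6234.
Single-dose peak C₀ = D/Vd = 227/6 ≈ 37.833 μg/mL.
Steady-state peak Cmax,ss = C₀·R ≈ 37.833 × 1.6234 ≈ 61.418 μg/mL.
Peak 61.4 μg/mL vs MTC 96 μg/mL: below toxic threshold.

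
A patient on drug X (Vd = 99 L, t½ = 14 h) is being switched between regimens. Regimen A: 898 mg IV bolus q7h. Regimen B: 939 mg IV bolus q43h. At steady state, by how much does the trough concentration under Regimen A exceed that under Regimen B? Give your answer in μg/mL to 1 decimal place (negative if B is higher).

20.6 μg/mL

Regimen A: f = (1/2)^(7/14) ≈ 0.7071; Cmin,ss = (898/99)·f/(1−f) ≈ 21.898 μg/mL.
Regimen B: f = (1/2)^(43/14) ≈ 0.1190; Cmin,ss = (939/99)·f/(1−f) ≈ 1.281 μg/mL.
Difference ≈ 21.898 − 1.281 ≈ 20.617 μg/mL.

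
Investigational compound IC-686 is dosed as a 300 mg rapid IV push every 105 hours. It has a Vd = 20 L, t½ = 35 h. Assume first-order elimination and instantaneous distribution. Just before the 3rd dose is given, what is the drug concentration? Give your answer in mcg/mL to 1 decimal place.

2.1 mcg/mL

f = (1/2)^(τ/t½) = (1/2)^(105/35) ≈ 0.1250.
C₀ = D/Vd = 300/20 ≈ 15.000 mcg/mL.
Before the 3rd dose, 2 doses have been given. Superposition: Cmin = C₀·(f + f²).
≈ 15.000 × (0.1250 + 0.0156) ≈ 15.000 × 0.1406 ≈ 2.109 mcg/mL.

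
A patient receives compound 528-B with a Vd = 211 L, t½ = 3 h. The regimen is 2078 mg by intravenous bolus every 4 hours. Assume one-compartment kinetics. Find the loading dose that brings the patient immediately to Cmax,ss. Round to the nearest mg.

3445 mg

f = (1/2)^(4/3) ≈ 0.396850; accumulation ratio R = 1/(1−f) ≈ 1.65796.
Loading dose to hit Cmax,ss on first dose: D_load = D_maint·R ≈ 2078 × 1.65796 ≈ 3445.24 mg.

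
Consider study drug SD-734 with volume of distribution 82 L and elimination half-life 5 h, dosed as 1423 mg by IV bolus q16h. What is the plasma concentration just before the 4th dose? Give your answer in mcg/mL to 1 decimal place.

2.1 mcg/mL

f = (1/2)^(τ/t½) = (1/2)^(16/5) ≈ 0.1088.
C₀ = D/Vd = 1423/82 ≈ 17.354 mcg/mL.
Before the 4th dose, 3 doses have been given. Superposition: Cmin = C₀·(f + f² + … + f^3).
≈ 17.354 × (0.1088 + 0.0118 + 0.0013) ≈ 17.354 × 0.1219 ≈ 2.115 mcg/mL.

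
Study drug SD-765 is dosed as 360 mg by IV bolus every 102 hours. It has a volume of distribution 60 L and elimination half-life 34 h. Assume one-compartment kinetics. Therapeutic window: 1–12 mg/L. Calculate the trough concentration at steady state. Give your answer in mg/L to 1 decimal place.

0.9 mg/L

The dosing interval is 3 half-lives, so f = 2^(−3) = 0.125.
At steady state, R = 1/(1 − 0.125) = 8/7.
Single-dose peak C₀ = D/Vd = 360/60 = 6 mg/L.
Steady-state peak Cmax,ss = C₀·R = 6 × 8/7 ≈ 6.857 mg/L.
Steady-state trough Cmin,ss = Cmax,ss·f ≈ 6.857 × 0.125 ≈ 0.857 mg/L.
Trough 0.9 mg/L vs MEC 1 mg/L: subtherapeutic.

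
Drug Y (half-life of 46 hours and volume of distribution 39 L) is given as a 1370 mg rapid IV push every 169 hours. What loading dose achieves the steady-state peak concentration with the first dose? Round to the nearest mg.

f = (1/2)^(169/46) ≈ 0.078351; accumulation ratio R = 1/(1−f) ≈ 1.08501.
Loading dose to hit Cmax,ss on first dose: D_load = D_maint·R ≈ 1370 × 1.08501 ≈ 1486.46 mg.

1486 mg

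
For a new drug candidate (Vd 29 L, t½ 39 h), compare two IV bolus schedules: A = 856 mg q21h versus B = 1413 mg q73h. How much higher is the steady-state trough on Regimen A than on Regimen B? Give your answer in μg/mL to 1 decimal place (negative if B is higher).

Regimen A: f = (1/2)^(21/39) ≈ 0.6885; Cmin,ss = (856/29)·f/(1−f) ≈ 65.241 μg/mL.
Regimen B: f = (1/2)^(73/39) ≈ 0.2732; Cmin,ss = (1413/29)·f/(1−f) ≈ 18.315 μg/mL.
Difference ≈ 65.241 − 18.315 ≈ 46.926 μg/mL.

46.9 μg/mL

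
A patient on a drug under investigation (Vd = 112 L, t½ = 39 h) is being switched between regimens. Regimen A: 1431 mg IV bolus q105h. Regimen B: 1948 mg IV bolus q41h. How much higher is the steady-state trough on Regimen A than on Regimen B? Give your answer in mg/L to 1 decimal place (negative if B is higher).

-13.9 mg/L

Regimen A: f = (1/2)^(105/39) ≈ 0.1547; Cmin,ss = (1431/112)·f/(1−f) ≈ 2.338 mg/L.
Regimen B: f = (1/2)^(41/39) ≈ 0.4825; Cmin,ss = (1948/112)·f/(1−f) ≈ 16.217 mg/L.
Difference ≈ 2.338 − 16.217 ≈ -13.879 mg/L.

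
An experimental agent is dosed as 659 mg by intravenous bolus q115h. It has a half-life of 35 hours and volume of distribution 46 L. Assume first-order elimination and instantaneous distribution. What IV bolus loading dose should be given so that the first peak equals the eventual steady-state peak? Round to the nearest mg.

734 mg

f = (1/2)^(115/35) ≈ 0.102542; accumulation ratio R = 1/(1−f) ≈ 1.11426.
Loading dose to hit Cmax,ss on first dose: D_load = D_maint·R ≈ 659 × 1.11426 ≈ 734.30 mg.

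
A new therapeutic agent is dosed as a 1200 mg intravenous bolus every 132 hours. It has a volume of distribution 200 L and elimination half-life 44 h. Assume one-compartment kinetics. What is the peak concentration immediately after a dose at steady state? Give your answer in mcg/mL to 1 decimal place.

τ = 132 h = 3 half-lives, so f = (1/2)^3 = 0.125.
At steady state, R = 1/(1 − 0.125) = 8/7.
Single-dose peak C₀ = D/Vd = 1200/200 = 6 mcg/mL.
Steady-state peak Cmax,ss = C₀·R = 6 × 8/7 ≈ 6.857 mcg/mL.

6.9 mcg/mL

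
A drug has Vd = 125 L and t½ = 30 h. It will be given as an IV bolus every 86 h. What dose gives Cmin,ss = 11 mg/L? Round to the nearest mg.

8654 mg

τ/t½ = 86/30 ≈ 2.8667, so f = (1/2)^(86/30) ≈ 0.137103.
Cmin,ss = (D/Vd)·f/(1−f), so D = Cmin,ss·Vd·(1−f)/f.
D = 11 × 125 × (1−f)/f ≈ 11 × 125 × 6.29379 ≈ 8653.96 mg.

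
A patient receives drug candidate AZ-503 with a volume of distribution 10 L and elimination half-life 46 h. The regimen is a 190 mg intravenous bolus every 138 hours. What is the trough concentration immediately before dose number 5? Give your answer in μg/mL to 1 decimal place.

2.7 μg/mL

f = (1/2)^(τ/t½) = (1/2)^(138/46) ≈ 0.1250.
C₀ = D/Vd = 190/10 ≈ 19.000 μg/mL.
Before the 5th dose, 4 doses have been given. Superposition: Cmin = C₀·(f + f² + … + f^4).
≈ 19.000 × (0.1250 + 0.0156 + 0.0020 + 0.0002) ≈ 19.000 × 0.1428 ≈ 2.713 μg/mL.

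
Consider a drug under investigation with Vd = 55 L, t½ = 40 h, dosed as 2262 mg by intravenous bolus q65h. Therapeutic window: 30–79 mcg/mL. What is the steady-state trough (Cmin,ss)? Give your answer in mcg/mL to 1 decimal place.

19.7 mcg/mL

k = ln2/t½ = ln2/40 ≈ 0.017329 h⁻¹; fraction remaining f = e^(−kτ) = e^(−0.017329×65) ≈ 0.3242.
At steady state, accumulation factor R = 1/(1 − e^(−kτ)) ≈ 1.4797.
Each bolus raises the concentration by D/Vd = 2262/55 ≈ 41.127 mcg/mL.
Cmax,ss = C₀/(1 − f) ≈ 41.127/0.6758 ≈ 60.857 mcg/mL.
Steady-state trough Cmin,ss = Cmax,ss·f ≈ 60.857 × 0.3242 ≈ 19.730 mcg/mL.
Trough 19.7 mcg/mL vs MEC 30 mcg/mL: subtherapeutic.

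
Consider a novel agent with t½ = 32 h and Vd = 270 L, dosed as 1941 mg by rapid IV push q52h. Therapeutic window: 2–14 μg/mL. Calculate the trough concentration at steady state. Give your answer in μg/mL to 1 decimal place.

3.4 μg/mL

k = ln2/t½ = ln2/32 ≈ 0.021661 h⁻¹; fraction remaining f = e^(−kτ) = e^(−0.021661×52) ≈ 0.3242.
Single-dose peak C₀ = D/Vd = 1941/270 ≈ 7.189 μg/mL.
Steady-state trough Cmin,ss = C₀·f/(1−f) ≈ 7.189 × 0.3242/0.6758 ≈ 3.449 μg/mL.
Trough 3.4 μg/mL vs MEC 2 μg/mL: adequate.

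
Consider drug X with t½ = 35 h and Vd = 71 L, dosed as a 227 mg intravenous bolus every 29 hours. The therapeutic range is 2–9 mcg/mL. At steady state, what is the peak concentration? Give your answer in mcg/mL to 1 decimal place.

7.3 mcg/mL

Over one 29-h interval, 29/35 ≈ 0.82857 half-lives elapse, leaving f ≈ 0.5631 of each dose.
Accumulation ratio R = 1/(1 − f) ≈ 1/0.4369 ≈ 2.2889.
Single-dose peak C₀ = D/Vd = 227/71 ≈ 3.197 mcg/mL.
Steady-state peak Cmax,ss = C₀·R ≈ 3.197 × 2.2889 ≈ 7.318 mcg/mL.
Peak 7.3 mcg/mL vs MTC 9 mcg/mL: below toxic threshold.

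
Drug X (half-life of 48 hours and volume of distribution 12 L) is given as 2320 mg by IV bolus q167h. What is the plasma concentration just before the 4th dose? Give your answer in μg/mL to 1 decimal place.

19.0 μg/mL

f = (1/2)^(τ/t½) = (1/2)^(167/48) ≈ 0.0897.
C₀ = D/Vd = 2320/12 ≈ 193.333 μg/mL.
Before the 4th dose, 3 doses have been given. Superposition: Cmin = C₀·(f + f² + … + f^3).
≈ 193.333 × (0.0897 + 0.0080 + 0.0007) ≈ 193.333 × 0.0984 ≈ 19.024 μg/mL.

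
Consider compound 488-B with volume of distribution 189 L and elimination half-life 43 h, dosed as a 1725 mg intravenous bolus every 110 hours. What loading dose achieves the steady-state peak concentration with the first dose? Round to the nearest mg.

f = (1/2)^(110/43) ≈ 0.169794; accumulation ratio R = 1/(1−f) ≈ 1.20452.
Loading dose to hit Cmax,ss on first dose: D_load = D_maint·R ≈ 1725 × 1.20452 ≈ 2077.80 mg.

2078 mg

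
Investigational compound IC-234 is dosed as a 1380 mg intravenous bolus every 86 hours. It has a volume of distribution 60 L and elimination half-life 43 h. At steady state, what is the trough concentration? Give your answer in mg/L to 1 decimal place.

τ = 86 h = 2 half-lives, so f = (1/2)^2 = 0.25.
Accumulation ratio R = 1/(1 − f) = 1/0.75 = 4/3.
Single-dose peak C₀ = D/Vd = 1380/60 = 23 mg/L.
Steady-state peak Cmax,ss = C₀·R = 23 × 4/3 ≈ 30.667 mg/L.
Steady-state trough Cmin,ss = Cmax,ss·f ≈ 30.667 × 0.25 ≈ 7.667 mg/L.

7.7 mg/L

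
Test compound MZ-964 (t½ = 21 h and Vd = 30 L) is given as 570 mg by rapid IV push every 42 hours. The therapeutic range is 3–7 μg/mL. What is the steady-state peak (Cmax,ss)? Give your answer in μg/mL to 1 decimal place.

The dosing interval is 2 half-lives, so f = 2^(−2) = 0.25.
At steady state, R = 1/(1 − 0.25) = 4/3.
Single-dose peak C₀ = D/Vd = 570/30 = 19 μg/mL.
Steady-state peak Cmax,ss = C₀·R = 19 × 4/3 ≈ 25.333 μg/mL.
Peak 25.3 μg/mL vs MTC 7 μg/mL: exceeds toxic threshold.

25.3 μg/mL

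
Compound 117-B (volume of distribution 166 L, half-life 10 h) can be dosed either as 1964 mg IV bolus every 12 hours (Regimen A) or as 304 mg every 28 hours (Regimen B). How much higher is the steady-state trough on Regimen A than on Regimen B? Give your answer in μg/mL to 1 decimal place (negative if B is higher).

8.8 μg/mL

Regimen A: f = (1/2)^(12/10) ≈ 0.4353; Cmin,ss = (1964/166)·f/(1−f) ≈ 9.120 μg/mL.
Regimen B: f = (1/2)^(28/10) ≈ 0.1436; Cmin,ss = (304/166)·f/(1−f) ≈ 0.307 μg/mL.
Difference ≈ 9.120 − 0.307 ≈ 8.813 μg/mL.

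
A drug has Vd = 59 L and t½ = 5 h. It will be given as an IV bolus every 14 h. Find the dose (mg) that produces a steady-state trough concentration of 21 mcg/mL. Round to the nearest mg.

τ/t½ = 14/5 ≈ 2.8, so f = (1/2)^(14/5) ≈ 0.143587.
Cmin,ss = (D/Vd)·f/(1−f), so D = Cmin,ss·Vd·(1−f)/f.
D = 21 × 59 × (1−f)/f ≈ 21 × 59 × 5.96442 ≈ 7389.92 mg.

7390 mg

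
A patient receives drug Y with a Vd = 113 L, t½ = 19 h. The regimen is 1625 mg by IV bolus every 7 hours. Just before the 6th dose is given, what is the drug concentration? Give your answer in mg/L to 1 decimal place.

f = (1/2)^(τ/t½) = (1/2)^(7/19) ≈ 0.7746.
C₀ = D/Vd = 1625/113 ≈ 14.381 mg/L.
Before the 6th dose, 5 doses have been given. Superposition: Cmin = C₀·(f + f² + … + f^5).
≈ 14.381 × (0.7746 + 0.6000 + 0.4648 + 0.3600 + 0.2789) ≈ 14.381 × 2.4783 ≈ 35.640 mg/L.

35.6 mg/L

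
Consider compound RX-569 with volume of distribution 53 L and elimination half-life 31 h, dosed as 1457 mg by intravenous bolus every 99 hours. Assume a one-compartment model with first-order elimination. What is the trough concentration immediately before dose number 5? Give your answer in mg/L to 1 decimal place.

f = (1/2)^(τ/t½) = (1/2)^(99/31) ≈ 0.1093.
C₀ = D/Vd = 1457/53 ≈ 27.491 mg/L.
Before the 5th dose, 4 doses have been given. Superposition: Cmin = C₀·(f + f² + … + f^4).
≈ 27.491 × (0.1093 + 0.0119 + 0.0013 + 0.0001) ≈ 27.491 × 0.1226 ≈ 3.370 mg/L.

3.4 mg/L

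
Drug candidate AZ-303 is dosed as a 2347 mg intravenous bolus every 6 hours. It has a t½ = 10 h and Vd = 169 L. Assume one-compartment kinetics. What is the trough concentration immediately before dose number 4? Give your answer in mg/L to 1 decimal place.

f = (1/2)^(τ/t½) = (1/2)^(6/10) ≈ 0.6598.
C₀ = D/Vd = 2347/169 ≈ 13.888 mg/L.
Before the 4th dose, 3 doses have been given. Superposition: Cmin = C₀·(f + f² + … + f^3).
≈ 13.888 × (0.6598 + 0.4353 + 0.2872) ≈ 13.888 × 1.3823 ≈ 19.197 mg/L.

19.2 mg/L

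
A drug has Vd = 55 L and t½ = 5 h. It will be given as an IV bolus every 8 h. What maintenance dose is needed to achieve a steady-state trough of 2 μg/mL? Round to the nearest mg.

τ/t½ = 8/5 ≈ 1.6, so f = (1/2)^(8/5) ≈ 0.329877.
Cmin,ss = (D/Vd)·f/(1−f), so D = Cmin,ss·Vd·(1−f)/f.
D = 2 × 55 × (1−f)/f ≈ 2 × 55 × 2.03143 ≈ 223.46 mg.

223 mg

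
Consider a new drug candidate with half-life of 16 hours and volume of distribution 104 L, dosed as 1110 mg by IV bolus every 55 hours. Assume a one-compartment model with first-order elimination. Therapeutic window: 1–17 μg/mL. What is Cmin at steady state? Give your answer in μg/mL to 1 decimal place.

1.1 μg/mL

Over one 55-h interval, 55/16 ≈ 3.4375 half-lives elapse, leaving f ≈ 0.0923 of each dose.
Single-dose peak C₀ = D/Vd = 1110/104 ≈ 10.673 μg/mL.
Steady-state trough Cmin,ss = C₀·f/(1−f) ≈ 10.673 × 0.0923/0.9077 ≈ 1.085 μg/mL.
Trough 1.1 μg/mL vs MEC 1 μg/mL: adequate.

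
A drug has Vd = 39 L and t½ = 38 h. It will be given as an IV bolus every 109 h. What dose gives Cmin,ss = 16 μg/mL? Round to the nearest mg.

τ/t½ = 109/38 ≈ 2.8684, so f = (1/2)^(109/38) ≈ 0.136936.
Cmin,ss = (D/Vd)·f/(1−f), so D = Cmin,ss·Vd·(1−f)/f.
D = 16 × 39 × (1−f)/f ≈ 16 × 39 × 6.30268 ≈ 3932.87 mg.

3933 mg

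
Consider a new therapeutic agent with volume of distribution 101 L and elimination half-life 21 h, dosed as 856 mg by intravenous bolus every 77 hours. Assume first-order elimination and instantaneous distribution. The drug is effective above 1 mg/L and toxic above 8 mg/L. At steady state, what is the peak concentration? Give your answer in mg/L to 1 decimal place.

9.2 mg/L

k = ln2/t½ = ln2/21 ≈ 0.033007 h⁻¹; fraction remaining f = e^(−kτ) = e^(−0.033007×77) ≈ 0.0787.
At steady state, accumulation factor R = 1/(1 − e^(−kτ)) ≈ 1.0854.
Single-dose peak C₀ = D/Vd = 856/101 ≈ 8.475 mg/L.
Steady-state peak Cmax,ss = C₀·R ≈ 8.475 × 1.0854 ≈ 9.199 mg/L.
Peak 9.2 mg/L vs MTC 8 mg/L: exceeds toxic threshold.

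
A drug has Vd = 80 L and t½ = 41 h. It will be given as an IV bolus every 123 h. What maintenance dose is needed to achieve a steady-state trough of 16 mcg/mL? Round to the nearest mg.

τ/t½ = 123/41 ≈ 3, so f = (1/2)^(123/41) ≈ 0.125000.
Cmin,ss = (D/Vd)·f/(1−f), so D = Cmin,ss·Vd·(1−f)/f.
D = 16 × 80 × (1−f)/f ≈ 16 × 80 × 7.00000 ≈ 8960.00 mg.

8960 mg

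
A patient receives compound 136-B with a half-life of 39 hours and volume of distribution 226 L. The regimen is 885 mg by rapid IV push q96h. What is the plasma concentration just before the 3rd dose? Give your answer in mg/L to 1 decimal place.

f = (1/2)^(τ/t½) = (1/2)^(96/39) ≈ 0.1816.
C₀ = D/Vd = 885/226 ≈ 3.916 mg/L.
Before the 3rd dose, 2 doses have been given. Superposition: Cmin = C₀·(f + f²).
≈ 3.916 × (0.1816 + 0.0330) ≈ 3.916 × 0.2146 ≈ 0.840 mg/L.

0.8 mg/L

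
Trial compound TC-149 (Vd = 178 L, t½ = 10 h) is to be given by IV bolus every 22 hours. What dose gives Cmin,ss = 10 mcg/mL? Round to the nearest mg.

6399 mg

τ/t½ = 22/10 ≈ 2.2, so f = (1/2)^(22/10) ≈ 0.217638.
Cmin,ss = (D/Vd)·f/(1−f), so D = Cmin,ss·Vd·(1−f)/f.
D = 10 × 178 × (1−f)/f ≈ 10 × 178 × 3.59479 ≈ 6398.73 mg.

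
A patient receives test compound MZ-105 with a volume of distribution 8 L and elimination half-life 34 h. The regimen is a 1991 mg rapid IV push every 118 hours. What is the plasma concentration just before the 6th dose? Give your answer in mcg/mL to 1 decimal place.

f = (1/2)^(τ/t½) = (1/2)^(118/34) ≈ 0.0902.
C₀ = D/Vd = 1991/8 ≈ 248.875 mcg/mL.
Before the 6th dose, 5 doses have been given. Superposition: Cmin = C₀·(f + f² + … + f^5).
≈ 248.875 × (0.0902 + 0.0081 + 0.0007 + 0.0001 + 0.0000) ≈ 248.875 × 0.0991 ≈ 24.664 mcg/mL.

24.7 mcg/mL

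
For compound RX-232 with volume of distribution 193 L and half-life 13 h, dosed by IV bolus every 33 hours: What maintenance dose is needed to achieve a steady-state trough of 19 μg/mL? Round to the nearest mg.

17637 mg

τ/t½ = 33/13 ≈ 2.5385, so f = (1/2)^(33/13) ≈ 0.172126.
Cmin,ss = (D/Vd)·f/(1−f), so D = Cmin,ss·Vd·(1−f)/f.
D = 19 × 193 × (1−f)/f ≈ 19 × 193 × 4.80970 ≈ 17637.17 mg.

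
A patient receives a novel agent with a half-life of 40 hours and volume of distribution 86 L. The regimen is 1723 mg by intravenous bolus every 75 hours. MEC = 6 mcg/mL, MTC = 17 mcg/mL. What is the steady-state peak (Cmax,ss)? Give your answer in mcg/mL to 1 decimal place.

27.5 mcg/mL

k = ln2/t½ = ln2/40 ≈ 0.017329 h⁻¹; fraction remaining f = e^(−kτ) = e^(−0.017329×75) ≈ 0.2726.
At steady state, accumulation factor R = 1/(1 − e^(−kτ)) ≈ 1.3748.
Single-dose peak C₀ = D/Vd = 1723/86 ≈ 20.035 mcg/mL.
Steady-state peak Cmax,ss = C₀·R ≈ 20.035 × 1.3748 ≈ 27.544 mcg/mL.
Peak 27.5 mcg/mL vs MTC 17 mcg/mL: exceeds toxic threshold.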